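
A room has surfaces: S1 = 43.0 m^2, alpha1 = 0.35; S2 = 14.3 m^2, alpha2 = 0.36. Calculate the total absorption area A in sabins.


Given surfaces:
  Surface 1: 43.0 * 0.35 = 15.05
  Surface 2: 14.3 * 0.36 = 5.148
Formula: A = sum(Si * alpha_i)
A = 15.05 + 5.148
A = 20.2

20.2 sabins


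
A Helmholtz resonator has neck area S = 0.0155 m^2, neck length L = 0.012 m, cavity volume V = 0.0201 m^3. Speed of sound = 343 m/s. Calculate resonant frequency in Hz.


Given values:
  S = 0.0155 m^2, L = 0.012 m, V = 0.0201 m^3, c = 343 m/s
Formula: f = (c / (2*pi)) * sqrt(S / (V * L))
Compute V * L = 0.0201 * 0.012 = 0.0002412
Compute S / (V * L) = 0.0155 / 0.0002412 = 64.262
Compute sqrt(64.262) = 8.016358
Compute c / (2*pi) = 343 / 6.283185 = 54.590148
f = 54.590148 * 8.016358 = 437.61

437.61 Hz


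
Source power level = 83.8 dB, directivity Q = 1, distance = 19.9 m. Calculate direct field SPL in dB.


Given values:
  Lw = 83.8 dB, Q = 1, r = 19.9 m
Formula: SPL = Lw + 10 * log10(Q / (4 * pi * r^2))
Compute 4 * pi * r^2 = 4 * pi * 19.9^2 = 4976.4084
Compute Q / denom = 1 / 4976.4084 = 0.00020095
Compute 10 * log10(0.00020095) = -36.9691
SPL = 83.8 + (-36.9691) = 46.83

46.83 dB


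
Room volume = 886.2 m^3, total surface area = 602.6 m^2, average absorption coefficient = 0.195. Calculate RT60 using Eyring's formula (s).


Given values:
  V = 886.2 m^3, S = 602.6 m^2, alpha = 0.195
Formula: RT60 = 0.161 * V / (-S * ln(1 - alpha))
Compute ln(1 - 0.195) = ln(0.805) = -0.216913
Denominator: -602.6 * -0.216913 = 130.7118
Numerator: 0.161 * 886.2 = 142.6782
RT60 = 142.6782 / 130.7118 = 1.092

1.092 s


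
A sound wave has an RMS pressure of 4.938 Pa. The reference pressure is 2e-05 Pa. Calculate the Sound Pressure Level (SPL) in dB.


Given values:
  p = 4.938 Pa
  p_ref = 2e-05 Pa
Formula: SPL = 20 * log10(p / p_ref)
Compute ratio: p / p_ref = 4.938 / 2e-05 = 246900
Compute log10: log10(246900) = 5.392521
Multiply: SPL = 20 * 5.392521 = 107.85

107.85 dB


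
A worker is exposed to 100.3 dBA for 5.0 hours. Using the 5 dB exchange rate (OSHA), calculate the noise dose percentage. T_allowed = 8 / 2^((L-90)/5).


Given values:
  L = 100.3 dBA, T = 5.0 hours
Formula: T_allowed = 8 / 2^((L - 90) / 5)
Compute exponent: (100.3 - 90) / 5 = 2.06
Compute 2^(2.06) = 4.169863
T_allowed = 8 / 4.169863 = 1.918528 hours
Dose = (T / T_allowed) * 100
Dose = (5.0 / 1.918528) * 100 = 260.62

260.62 %


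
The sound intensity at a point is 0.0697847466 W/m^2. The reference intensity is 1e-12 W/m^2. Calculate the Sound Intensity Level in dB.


Given values:
  I = 0.0697847466 W/m^2
  I_ref = 1e-12 W/m^2
Formula: SIL = 10 * log10(I / I_ref)
Compute ratio: I / I_ref = 69784746600
Compute log10: log10(69784746600) = 10.843761
Multiply: SIL = 10 * 10.843761 = 108.44

108.44 dB


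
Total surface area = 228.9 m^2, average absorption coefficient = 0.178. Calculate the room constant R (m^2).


Given values:
  S = 228.9 m^2, alpha = 0.178
Formula: R = S * alpha / (1 - alpha)
Numerator: 228.9 * 0.178 = 40.7442
Denominator: 1 - 0.178 = 0.822
R = 40.7442 / 0.822 = 49.57

49.57 m^2


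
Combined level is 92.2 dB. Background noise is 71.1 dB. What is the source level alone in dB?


Given values:
  L_total = 92.2 dB, L_bg = 71.1 dB
Formula: L_source = 10 * log10(10^(L_total/10) - 10^(L_bg/10))
Convert to linear:
  10^(92.2/10) = 1659586907.4376
  10^(71.1/10) = 12882495.5169
Difference: 1659586907.4376 - 12882495.5169 = 1646704411.9207
L_source = 10 * log10(1646704411.9207) = 92.17

92.17 dB


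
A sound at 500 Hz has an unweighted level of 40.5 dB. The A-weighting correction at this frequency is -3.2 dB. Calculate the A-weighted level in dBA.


Given values:
  SPL = 40.5 dB
  A-weighting at 500 Hz = -3.2 dB
Formula: L_A = SPL + A_weight
L_A = 40.5 + (-3.2)
L_A = 37.3

37.3 dBA


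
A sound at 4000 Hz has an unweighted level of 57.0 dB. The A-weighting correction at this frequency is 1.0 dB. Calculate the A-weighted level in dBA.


Given values:
  SPL = 57.0 dB
  A-weighting at 4000 Hz = 1.0 dB
Formula: L_A = SPL + A_weight
L_A = 57.0 + (1.0)
L_A = 58.0

58.0 dBA


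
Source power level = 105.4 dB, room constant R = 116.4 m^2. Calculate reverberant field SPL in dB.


Given values:
  Lw = 105.4 dB, R = 116.4 m^2
Formula: SPL = Lw + 10 * log10(4 / R)
Compute 4 / R = 4 / 116.4 = 0.034364
Compute 10 * log10(0.034364) = -14.639
SPL = 105.4 + (-14.639) = 90.76

90.76 dB


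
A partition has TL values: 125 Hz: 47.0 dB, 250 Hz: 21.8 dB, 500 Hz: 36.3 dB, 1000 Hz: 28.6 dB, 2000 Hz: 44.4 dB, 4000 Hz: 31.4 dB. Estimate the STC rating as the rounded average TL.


Given TL values at each frequency:
  125 Hz: 47.0 dB
  250 Hz: 21.8 dB
  500 Hz: 36.3 dB
  1000 Hz: 28.6 dB
  2000 Hz: 44.4 dB
  4000 Hz: 31.4 dB
Formula: STC ~ round(average of TL values)
Sum = 47.0 + 21.8 + 36.3 + 28.6 + 44.4 + 31.4 = 209.5
Average = 209.5 / 6 = 34.92
Rounded: 35

35


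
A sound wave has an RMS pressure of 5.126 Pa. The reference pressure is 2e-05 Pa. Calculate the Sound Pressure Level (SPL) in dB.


Given values:
  p = 5.126 Pa
  p_ref = 2e-05 Pa
Formula: SPL = 20 * log10(p / p_ref)
Compute ratio: p / p_ref = 5.126 / 2e-05 = 256300
Compute log10: log10(256300) = 5.408749
Multiply: SPL = 20 * 5.408749 = 108.17

108.17 dB


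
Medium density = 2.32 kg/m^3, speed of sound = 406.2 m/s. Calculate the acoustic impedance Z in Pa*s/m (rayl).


Given values:
  rho = 2.32 kg/m^3
  c = 406.2 m/s
Formula: Z = rho * c
Z = 2.32 * 406.2
Z = 942.38

942.38 rayl


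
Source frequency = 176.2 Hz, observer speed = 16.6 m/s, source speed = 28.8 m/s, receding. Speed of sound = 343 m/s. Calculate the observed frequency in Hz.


Given values:
  f_s = 176.2 Hz, v_o = 16.6 m/s, v_s = 28.8 m/s
  Direction: receding
Formula: f_o = f_s * (c - v_o) / (c + v_s)
Numerator: c - v_o = 343 - 16.6 = 326.4
Denominator: c + v_s = 343 + 28.8 = 371.8
f_o = 176.2 * 326.4 / 371.8 = 154.68

154.68 Hz


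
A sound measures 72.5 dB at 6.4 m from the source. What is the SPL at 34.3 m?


Given values:
  SPL1 = 72.5 dB, r1 = 6.4 m, r2 = 34.3 m
Formula: SPL2 = SPL1 - 20 * log10(r2 / r1)
Compute ratio: r2 / r1 = 34.3 / 6.4 = 5.3594
Compute log10: log10(5.3594) = 0.729116
Compute drop: 20 * 0.729116 = 14.5823
SPL2 = 72.5 - 14.5823 = 57.92

57.92 dB


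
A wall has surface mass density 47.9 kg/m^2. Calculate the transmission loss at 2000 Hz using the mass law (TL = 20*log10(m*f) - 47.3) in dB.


Given values:
  m = 47.9 kg/m^2, f = 2000 Hz
Formula: TL = 20 * log10(m * f) - 47.3
Compute m * f = 47.9 * 2000 = 95800.0
Compute log10(95800.0) = 4.981366
Compute 20 * 4.981366 = 99.6273
TL = 99.6273 - 47.3 = 52.33

52.33 dB


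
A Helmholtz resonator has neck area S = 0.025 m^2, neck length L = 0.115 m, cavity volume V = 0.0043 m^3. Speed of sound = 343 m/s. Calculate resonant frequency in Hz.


Given values:
  S = 0.025 m^2, L = 0.115 m, V = 0.0043 m^3, c = 343 m/s
Formula: f = (c / (2*pi)) * sqrt(S / (V * L))
Compute V * L = 0.0043 * 0.115 = 0.0004945
Compute S / (V * L) = 0.025 / 0.0004945 = 50.5561
Compute sqrt(50.5561) = 7.110281
Compute c / (2*pi) = 343 / 6.283185 = 54.590148
f = 54.590148 * 7.110281 = 388.15

388.15 Hz


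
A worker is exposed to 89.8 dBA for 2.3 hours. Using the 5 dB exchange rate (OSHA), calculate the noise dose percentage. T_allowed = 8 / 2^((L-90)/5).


Given values:
  L = 89.8 dBA, T = 2.3 hours
Formula: T_allowed = 8 / 2^((L - 90) / 5)
Compute exponent: (89.8 - 90) / 5 = -0.04
Compute 2^(-0.04) = 0.972655
T_allowed = 8 / 0.972655 = 8.22491 hours
Dose = (T / T_allowed) * 100
Dose = (2.3 / 8.22491) * 100 = 27.96

27.96 %


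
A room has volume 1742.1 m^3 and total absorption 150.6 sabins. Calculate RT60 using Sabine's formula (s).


Given values:
  V = 1742.1 m^3
  A = 150.6 sabins
Formula: RT60 = 0.161 * V / A
Numerator: 0.161 * 1742.1 = 280.4781
RT60 = 280.4781 / 150.6 = 1.862

1.862 s


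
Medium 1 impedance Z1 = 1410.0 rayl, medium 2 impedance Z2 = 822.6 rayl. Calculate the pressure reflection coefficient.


Given values:
  Z1 = 1410.0 rayl, Z2 = 822.6 rayl
Formula: R = (Z2 - Z1) / (Z2 + Z1)
Numerator: Z2 - Z1 = 822.6 - 1410.0 = -587.4
Denominator: Z2 + Z1 = 822.6 + 1410.0 = 2232.6
R = -587.4 / 2232.6 = -0.2631

-0.2631


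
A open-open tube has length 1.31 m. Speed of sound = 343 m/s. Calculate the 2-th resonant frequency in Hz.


Given values:
  Tube type: open-open, L = 1.31 m, c = 343 m/s, n = 2
Formula: f_n = n * c / (2 * L)
Compute 2 * L = 2 * 1.31 = 2.62
f = 2 * 343 / 2.62
f = 261.83

261.83 Hz


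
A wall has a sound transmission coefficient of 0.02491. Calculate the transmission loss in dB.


Given values:
  tau = 0.02491
Formula: TL = 10 * log10(1 / tau)
Compute 1 / tau = 1 / 0.02491 = 40.1445
Compute log10(40.1445) = 1.603626
TL = 10 * 1.603626 = 16.04

16.04 dB


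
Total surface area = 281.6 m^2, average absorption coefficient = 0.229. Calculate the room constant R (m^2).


Given values:
  S = 281.6 m^2, alpha = 0.229
Formula: R = S * alpha / (1 - alpha)
Numerator: 281.6 * 0.229 = 64.4864
Denominator: 1 - 0.229 = 0.771
R = 64.4864 / 0.771 = 83.64

83.64 m^2


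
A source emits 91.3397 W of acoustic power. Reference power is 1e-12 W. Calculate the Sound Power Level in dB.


Given values:
  W = 91.3397 W
  W_ref = 1e-12 W
Formula: SWL = 10 * log10(W / W_ref)
Compute ratio: W / W_ref = 91339700000000
Compute log10: log10(91339700000000) = 13.96066
Multiply: SWL = 10 * 13.96066 = 139.61

139.61 dB


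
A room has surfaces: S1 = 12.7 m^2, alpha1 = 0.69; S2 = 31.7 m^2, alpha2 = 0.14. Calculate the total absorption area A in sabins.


Given surfaces:
  Surface 1: 12.7 * 0.69 = 8.763
  Surface 2: 31.7 * 0.14 = 4.438
Formula: A = sum(Si * alpha_i)
A = 8.763 + 4.438
A = 13.2

13.2 sabins


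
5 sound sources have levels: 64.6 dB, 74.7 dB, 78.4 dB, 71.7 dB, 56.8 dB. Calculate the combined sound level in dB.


Formula: L_total = 10 * log10( sum(10^(Li/10)) )
  Source 1: 10^(64.6/10) = 2884031.5031
  Source 2: 10^(74.7/10) = 29512092.2667
  Source 3: 10^(78.4/10) = 69183097.0919
  Source 4: 10^(71.7/10) = 14791083.8817
  Source 5: 10^(56.8/10) = 478630.0923
Sum of linear values = 116848934.8357
L_total = 10 * log10(116848934.8357) = 80.68

80.68 dB


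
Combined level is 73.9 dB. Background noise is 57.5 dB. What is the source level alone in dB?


Given values:
  L_total = 73.9 dB, L_bg = 57.5 dB
Formula: L_source = 10 * log10(10^(L_total/10) - 10^(L_bg/10))
Convert to linear:
  10^(73.9/10) = 24547089.1569
  10^(57.5/10) = 562341.3252
Difference: 24547089.1569 - 562341.3252 = 23984747.8317
L_source = 10 * log10(23984747.8317) = 73.8

73.8 dB


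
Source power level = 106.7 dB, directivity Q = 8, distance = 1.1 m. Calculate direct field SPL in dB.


Given values:
  Lw = 106.7 dB, Q = 8, r = 1.1 m
Formula: SPL = Lw + 10 * log10(Q / (4 * pi * r^2))
Compute 4 * pi * r^2 = 4 * pi * 1.1^2 = 15.2053
Compute Q / denom = 8 / 15.2053 = 0.52613234
Compute 10 * log10(0.52613234) = -2.7891
SPL = 106.7 + (-2.7891) = 103.91

103.91 dB


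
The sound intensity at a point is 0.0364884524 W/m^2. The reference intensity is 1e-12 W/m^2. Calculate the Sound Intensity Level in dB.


Given values:
  I = 0.0364884524 W/m^2
  I_ref = 1e-12 W/m^2
Formula: SIL = 10 * log10(I / I_ref)
Compute ratio: I / I_ref = 36488452400
Compute log10: log10(36488452400) = 10.562155
Multiply: SIL = 10 * 10.562155 = 105.62

105.62 dB


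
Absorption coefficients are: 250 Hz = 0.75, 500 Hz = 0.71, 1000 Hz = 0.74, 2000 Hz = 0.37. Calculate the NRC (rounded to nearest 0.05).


Given values:
  a_250 = 0.75, a_500 = 0.71
  a_1000 = 0.74, a_2000 = 0.37
Formula: NRC = (a250 + a500 + a1000 + a2000) / 4
Sum = 0.75 + 0.71 + 0.74 + 0.37 = 2.57
NRC = 2.57 / 4 = 0.6425
Rounded to nearest 0.05: 0.65

0.65


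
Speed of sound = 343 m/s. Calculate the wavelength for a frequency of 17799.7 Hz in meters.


Given values:
  c = 343 m/s, f = 17799.7 Hz
Formula: lambda = c / f
lambda = 343 / 17799.7
lambda = 0.0193

0.0193 m


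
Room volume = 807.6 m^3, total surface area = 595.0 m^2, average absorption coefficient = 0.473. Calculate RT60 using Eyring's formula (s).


Given values:
  V = 807.6 m^3, S = 595.0 m^2, alpha = 0.473
Formula: RT60 = 0.161 * V / (-S * ln(1 - alpha))
Compute ln(1 - 0.473) = ln(0.527) = -0.640555
Denominator: -595.0 * -0.640555 = 381.1302
Numerator: 0.161 * 807.6 = 130.0236
RT60 = 130.0236 / 381.1302 = 0.341

0.341 s


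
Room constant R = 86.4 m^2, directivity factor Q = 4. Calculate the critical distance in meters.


Given values:
  R = 86.4 m^2, Q = 4
Formula: d_c = 0.141 * sqrt(Q * R)
Compute Q * R = 4 * 86.4 = 345.6
Compute sqrt(345.6) = 18.5903
d_c = 0.141 * 18.5903 = 2.621

2.621 m


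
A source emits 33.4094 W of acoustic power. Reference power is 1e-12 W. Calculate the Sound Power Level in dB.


Given values:
  W = 33.4094 W
  W_ref = 1e-12 W
Formula: SWL = 10 * log10(W / W_ref)
Compute ratio: W / W_ref = 33409400000000
Compute log10: log10(33409400000000) = 13.523869
Multiply: SWL = 10 * 13.523869 = 135.24

135.24 dB


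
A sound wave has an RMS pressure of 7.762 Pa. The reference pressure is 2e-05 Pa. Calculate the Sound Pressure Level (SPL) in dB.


Given values:
  p = 7.762 Pa
  p_ref = 2e-05 Pa
Formula: SPL = 20 * log10(p / p_ref)
Compute ratio: p / p_ref = 7.762 / 2e-05 = 388100
Compute log10: log10(388100) = 5.588944
Multiply: SPL = 20 * 5.588944 = 111.78

111.78 dB


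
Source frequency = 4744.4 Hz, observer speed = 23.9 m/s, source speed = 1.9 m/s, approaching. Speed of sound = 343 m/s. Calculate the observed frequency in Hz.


Given values:
  f_s = 4744.4 Hz, v_o = 23.9 m/s, v_s = 1.9 m/s
  Direction: approaching
Formula: f_o = f_s * (c + v_o) / (c - v_s)
Numerator: c + v_o = 343 + 23.9 = 366.9
Denominator: c - v_s = 343 - 1.9 = 341.1
f_o = 4744.4 * 366.9 / 341.1 = 5103.26

5103.26 Hz


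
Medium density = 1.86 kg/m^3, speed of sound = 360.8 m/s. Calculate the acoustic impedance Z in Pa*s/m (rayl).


Given values:
  rho = 1.86 kg/m^3
  c = 360.8 m/s
Formula: Z = rho * c
Z = 1.86 * 360.8
Z = 671.09

671.09 rayl


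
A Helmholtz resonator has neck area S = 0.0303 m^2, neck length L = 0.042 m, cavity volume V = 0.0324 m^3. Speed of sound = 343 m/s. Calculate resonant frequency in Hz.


Given values:
  S = 0.0303 m^2, L = 0.042 m, V = 0.0324 m^3, c = 343 m/s
Formula: f = (c / (2*pi)) * sqrt(S / (V * L))
Compute V * L = 0.0324 * 0.042 = 0.0013608
Compute S / (V * L) = 0.0303 / 0.0013608 = 22.2663
Compute sqrt(22.2663) = 4.718718
Compute c / (2*pi) = 343 / 6.283185 = 54.590148
f = 54.590148 * 4.718718 = 257.6

257.6 Hz


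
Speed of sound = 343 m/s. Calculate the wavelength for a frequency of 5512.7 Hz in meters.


Given values:
  c = 343 m/s, f = 5512.7 Hz
Formula: lambda = c / f
lambda = 343 / 5512.7
lambda = 0.0622

0.0622 m


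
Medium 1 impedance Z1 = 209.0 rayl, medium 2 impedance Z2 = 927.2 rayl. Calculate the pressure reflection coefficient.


Given values:
  Z1 = 209.0 rayl, Z2 = 927.2 rayl
Formula: R = (Z2 - Z1) / (Z2 + Z1)
Numerator: Z2 - Z1 = 927.2 - 209.0 = 718.2
Denominator: Z2 + Z1 = 927.2 + 209.0 = 1136.2
R = 718.2 / 1136.2 = 0.6321

0.6321


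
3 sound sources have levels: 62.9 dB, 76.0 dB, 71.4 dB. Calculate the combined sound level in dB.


Formula: L_total = 10 * log10( sum(10^(Li/10)) )
  Source 1: 10^(62.9/10) = 1949844.5998
  Source 2: 10^(76.0/10) = 39810717.0553
  Source 3: 10^(71.4/10) = 13803842.646
Sum of linear values = 55564404.3011
L_total = 10 * log10(55564404.3011) = 77.45

77.45 dB


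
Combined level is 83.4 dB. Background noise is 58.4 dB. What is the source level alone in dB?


Given values:
  L_total = 83.4 dB, L_bg = 58.4 dB
Formula: L_source = 10 * log10(10^(L_total/10) - 10^(L_bg/10))
Convert to linear:
  10^(83.4/10) = 218776162.395
  10^(58.4/10) = 691830.9709
Difference: 218776162.395 - 691830.9709 = 218084331.4241
L_source = 10 * log10(218084331.4241) = 83.39

83.39 dB


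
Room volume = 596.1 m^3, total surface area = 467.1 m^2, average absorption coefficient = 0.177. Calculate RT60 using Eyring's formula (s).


Given values:
  V = 596.1 m^3, S = 467.1 m^2, alpha = 0.177
Formula: RT60 = 0.161 * V / (-S * ln(1 - alpha))
Compute ln(1 - 0.177) = ln(0.823) = -0.194799
Denominator: -467.1 * -0.194799 = 90.9906
Numerator: 0.161 * 596.1 = 95.9721
RT60 = 95.9721 / 90.9906 = 1.055

1.055 s


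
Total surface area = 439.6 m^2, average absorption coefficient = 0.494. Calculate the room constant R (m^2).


Given values:
  S = 439.6 m^2, alpha = 0.494
Formula: R = S * alpha / (1 - alpha)
Numerator: 439.6 * 0.494 = 217.1624
Denominator: 1 - 0.494 = 0.506
R = 217.1624 / 0.506 = 429.17

429.17 m^2


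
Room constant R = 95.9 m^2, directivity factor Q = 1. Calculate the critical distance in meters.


Given values:
  R = 95.9 m^2, Q = 1
Formula: d_c = 0.141 * sqrt(Q * R)
Compute Q * R = 1 * 95.9 = 95.9
Compute sqrt(95.9) = 9.7929
d_c = 0.141 * 9.7929 = 1.381

1.381 m


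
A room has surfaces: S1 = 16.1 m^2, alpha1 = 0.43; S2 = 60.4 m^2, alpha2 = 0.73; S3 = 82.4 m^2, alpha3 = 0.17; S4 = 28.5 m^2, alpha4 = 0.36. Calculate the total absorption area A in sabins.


Given surfaces:
  Surface 1: 16.1 * 0.43 = 6.923
  Surface 2: 60.4 * 0.73 = 44.092
  Surface 3: 82.4 * 0.17 = 14.008
  Surface 4: 28.5 * 0.36 = 10.26
Formula: A = sum(Si * alpha_i)
A = 6.923 + 44.092 + 14.008 + 10.26
A = 75.28

75.28 sabins


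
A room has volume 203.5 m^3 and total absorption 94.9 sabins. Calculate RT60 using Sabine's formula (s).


Given values:
  V = 203.5 m^3
  A = 94.9 sabins
Formula: RT60 = 0.161 * V / A
Numerator: 0.161 * 203.5 = 32.7635
RT60 = 32.7635 / 94.9 = 0.345

0.345 s


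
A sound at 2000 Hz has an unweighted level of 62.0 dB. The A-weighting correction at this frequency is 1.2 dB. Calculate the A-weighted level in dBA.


Given values:
  SPL = 62.0 dB
  A-weighting at 2000 Hz = 1.2 dB
Formula: L_A = SPL + A_weight
L_A = 62.0 + (1.2)
L_A = 63.2

63.2 dBA


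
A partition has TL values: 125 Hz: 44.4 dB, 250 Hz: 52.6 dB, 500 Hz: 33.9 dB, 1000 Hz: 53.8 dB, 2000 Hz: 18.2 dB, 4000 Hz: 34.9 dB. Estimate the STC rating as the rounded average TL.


Given TL values at each frequency:
  125 Hz: 44.4 dB
  250 Hz: 52.6 dB
  500 Hz: 33.9 dB
  1000 Hz: 53.8 dB
  2000 Hz: 18.2 dB
  4000 Hz: 34.9 dB
Formula: STC ~ round(average of TL values)
Sum = 44.4 + 52.6 + 33.9 + 53.8 + 18.2 + 34.9 = 237.8
Average = 237.8 / 6 = 39.63
Rounded: 40

40


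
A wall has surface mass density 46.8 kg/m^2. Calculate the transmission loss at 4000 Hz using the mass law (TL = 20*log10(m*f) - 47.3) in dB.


Given values:
  m = 46.8 kg/m^2, f = 4000 Hz
Formula: TL = 20 * log10(m * f) - 47.3
Compute m * f = 46.8 * 4000 = 187200.0
Compute log10(187200.0) = 5.272306
Compute 20 * 5.272306 = 105.4461
TL = 105.4461 - 47.3 = 58.15

58.15 dB


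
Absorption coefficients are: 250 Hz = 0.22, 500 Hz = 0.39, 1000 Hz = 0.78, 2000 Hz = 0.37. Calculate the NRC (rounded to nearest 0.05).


Given values:
  a_250 = 0.22, a_500 = 0.39
  a_1000 = 0.78, a_2000 = 0.37
Formula: NRC = (a250 + a500 + a1000 + a2000) / 4
Sum = 0.22 + 0.39 + 0.78 + 0.37 = 1.76
NRC = 1.76 / 4 = 0.44
Rounded to nearest 0.05: 0.45

0.45


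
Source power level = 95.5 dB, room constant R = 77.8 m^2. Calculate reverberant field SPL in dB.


Given values:
  Lw = 95.5 dB, R = 77.8 m^2
Formula: SPL = Lw + 10 * log10(4 / R)
Compute 4 / R = 4 / 77.8 = 0.051414
Compute 10 * log10(0.051414) = -12.8892
SPL = 95.5 + (-12.8892) = 82.61

82.61 dB


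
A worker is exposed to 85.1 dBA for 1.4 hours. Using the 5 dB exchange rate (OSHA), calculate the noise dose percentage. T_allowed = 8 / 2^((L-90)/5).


Given values:
  L = 85.1 dBA, T = 1.4 hours
Formula: T_allowed = 8 / 2^((L - 90) / 5)
Compute exponent: (85.1 - 90) / 5 = -0.98
Compute 2^(-0.98) = 0.50698
T_allowed = 8 / 0.50698 = 15.779715 hours
Dose = (T / T_allowed) * 100
Dose = (1.4 / 15.779715) * 100 = 8.87

8.87 %


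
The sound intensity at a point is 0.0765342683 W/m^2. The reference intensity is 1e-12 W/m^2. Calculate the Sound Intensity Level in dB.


Given values:
  I = 0.0765342683 W/m^2
  I_ref = 1e-12 W/m^2
Formula: SIL = 10 * log10(I / I_ref)
Compute ratio: I / I_ref = 76534268300
Compute log10: log10(76534268300) = 10.883856
Multiply: SIL = 10 * 10.883856 = 108.84

108.84 dB


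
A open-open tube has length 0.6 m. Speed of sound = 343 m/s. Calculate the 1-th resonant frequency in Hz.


Given values:
  Tube type: open-open, L = 0.6 m, c = 343 m/s, n = 1
Formula: f_n = n * c / (2 * L)
Compute 2 * L = 2 * 0.6 = 1.2
f = 1 * 343 / 1.2
f = 285.83

285.83 Hz


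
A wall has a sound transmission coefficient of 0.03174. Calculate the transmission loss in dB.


Given values:
  tau = 0.03174
Formula: TL = 10 * log10(1 / tau)
Compute 1 / tau = 1 / 0.03174 = 31.506
Compute log10(31.506) = 1.498393
TL = 10 * 1.498393 = 14.98

14.98 dB


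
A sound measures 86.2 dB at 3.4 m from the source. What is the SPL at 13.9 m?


Given values:
  SPL1 = 86.2 dB, r1 = 3.4 m, r2 = 13.9 m
Formula: SPL2 = SPL1 - 20 * log10(r2 / r1)
Compute ratio: r2 / r1 = 13.9 / 3.4 = 4.0882
Compute log10: log10(4.0882) = 0.611532
Compute drop: 20 * 0.611532 = 12.2306
SPL2 = 86.2 - 12.2306 = 73.97

73.97 dB


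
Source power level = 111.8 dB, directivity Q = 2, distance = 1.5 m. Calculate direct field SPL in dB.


Given values:
  Lw = 111.8 dB, Q = 2, r = 1.5 m
Formula: SPL = Lw + 10 * log10(Q / (4 * pi * r^2))
Compute 4 * pi * r^2 = 4 * pi * 1.5^2 = 28.2743
Compute Q / denom = 2 / 28.2743 = 0.07073562
Compute 10 * log10(0.07073562) = -11.5036
SPL = 111.8 + (-11.5036) = 100.3

100.3 dB


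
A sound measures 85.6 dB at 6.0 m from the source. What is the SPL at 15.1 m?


Given values:
  SPL1 = 85.6 dB, r1 = 6.0 m, r2 = 15.1 m
Formula: SPL2 = SPL1 - 20 * log10(r2 / r1)
Compute ratio: r2 / r1 = 15.1 / 6.0 = 2.5167
Compute log10: log10(2.5167) = 0.400831
Compute drop: 20 * 0.400831 = 8.0166
SPL2 = 85.6 - 8.0166 = 77.58

77.58 dB


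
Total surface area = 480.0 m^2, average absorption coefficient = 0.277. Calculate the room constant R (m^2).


Given values:
  S = 480.0 m^2, alpha = 0.277
Formula: R = S * alpha / (1 - alpha)
Numerator: 480.0 * 0.277 = 132.96
Denominator: 1 - 0.277 = 0.723
R = 132.96 / 0.723 = 183.9

183.9 m^2


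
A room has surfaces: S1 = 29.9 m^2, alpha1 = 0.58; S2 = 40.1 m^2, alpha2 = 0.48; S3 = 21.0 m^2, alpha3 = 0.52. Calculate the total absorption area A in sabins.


Given surfaces:
  Surface 1: 29.9 * 0.58 = 17.342
  Surface 2: 40.1 * 0.48 = 19.248
  Surface 3: 21.0 * 0.52 = 10.92
Formula: A = sum(Si * alpha_i)
A = 17.342 + 19.248 + 10.92
A = 47.51

47.51 sabins


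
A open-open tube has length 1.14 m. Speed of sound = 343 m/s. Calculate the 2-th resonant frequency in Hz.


Given values:
  Tube type: open-open, L = 1.14 m, c = 343 m/s, n = 2
Formula: f_n = n * c / (2 * L)
Compute 2 * L = 2 * 1.14 = 2.28
f = 2 * 343 / 2.28
f = 300.88

300.88 Hz


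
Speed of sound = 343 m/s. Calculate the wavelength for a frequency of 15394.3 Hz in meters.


Given values:
  c = 343 m/s, f = 15394.3 Hz
Formula: lambda = c / f
lambda = 343 / 15394.3
lambda = 0.0223

0.0223 m


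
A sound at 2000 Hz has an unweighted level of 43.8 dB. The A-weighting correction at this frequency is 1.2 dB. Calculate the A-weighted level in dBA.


Given values:
  SPL = 43.8 dB
  A-weighting at 2000 Hz = 1.2 dB
Formula: L_A = SPL + A_weight
L_A = 43.8 + (1.2)
L_A = 45.0

45.0 dBA


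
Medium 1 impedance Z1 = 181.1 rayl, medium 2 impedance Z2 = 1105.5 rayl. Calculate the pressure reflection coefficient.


Given values:
  Z1 = 181.1 rayl, Z2 = 1105.5 rayl
Formula: R = (Z2 - Z1) / (Z2 + Z1)
Numerator: Z2 - Z1 = 1105.5 - 181.1 = 924.4
Denominator: Z2 + Z1 = 1105.5 + 181.1 = 1286.6
R = 924.4 / 1286.6 = 0.7185

0.7185


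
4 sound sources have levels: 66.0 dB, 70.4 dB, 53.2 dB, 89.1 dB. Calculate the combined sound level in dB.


Formula: L_total = 10 * log10( sum(10^(Li/10)) )
  Source 1: 10^(66.0/10) = 3981071.7055
  Source 2: 10^(70.4/10) = 10964781.9614
  Source 3: 10^(53.2/10) = 208929.6131
  Source 4: 10^(89.1/10) = 812830516.1641
Sum of linear values = 827985299.4441
L_total = 10 * log10(827985299.4441) = 89.18

89.18 dB


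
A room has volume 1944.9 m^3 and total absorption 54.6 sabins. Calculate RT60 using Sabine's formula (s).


Given values:
  V = 1944.9 m^3
  A = 54.6 sabins
Formula: RT60 = 0.161 * V / A
Numerator: 0.161 * 1944.9 = 313.1289
RT60 = 313.1289 / 54.6 = 5.735

5.735 s


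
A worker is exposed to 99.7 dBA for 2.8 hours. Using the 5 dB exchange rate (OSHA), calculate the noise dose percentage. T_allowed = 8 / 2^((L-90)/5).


Given values:
  L = 99.7 dBA, T = 2.8 hours
Formula: T_allowed = 8 / 2^((L - 90) / 5)
Compute exponent: (99.7 - 90) / 5 = 1.94
Compute 2^(1.94) = 3.837056
T_allowed = 8 / 3.837056 = 2.084932 hours
Dose = (T / T_allowed) * 100
Dose = (2.8 / 2.084932) * 100 = 134.3

134.3 %


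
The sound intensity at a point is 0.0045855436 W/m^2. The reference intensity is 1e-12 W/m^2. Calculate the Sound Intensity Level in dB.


Given values:
  I = 0.0045855436 W/m^2
  I_ref = 1e-12 W/m^2
Formula: SIL = 10 * log10(I / I_ref)
Compute ratio: I / I_ref = 4585543600
Compute log10: log10(4585543600) = 9.661391
Multiply: SIL = 10 * 9.661391 = 96.61

96.61 dB


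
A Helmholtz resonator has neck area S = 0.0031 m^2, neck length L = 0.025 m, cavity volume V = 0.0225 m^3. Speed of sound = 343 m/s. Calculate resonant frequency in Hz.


Given values:
  S = 0.0031 m^2, L = 0.025 m, V = 0.0225 m^3, c = 343 m/s
Formula: f = (c / (2*pi)) * sqrt(S / (V * L))
Compute V * L = 0.0225 * 0.025 = 0.0005625
Compute S / (V * L) = 0.0031 / 0.0005625 = 5.5111
Compute sqrt(5.5111) = 2.347573
Compute c / (2*pi) = 343 / 6.283185 = 54.590148
f = 54.590148 * 2.347573 = 128.15

128.15 Hz


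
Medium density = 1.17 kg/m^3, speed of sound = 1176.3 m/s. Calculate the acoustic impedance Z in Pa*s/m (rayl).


Given values:
  rho = 1.17 kg/m^3
  c = 1176.3 m/s
Formula: Z = rho * c
Z = 1.17 * 1176.3
Z = 1376.27

1376.27 rayl


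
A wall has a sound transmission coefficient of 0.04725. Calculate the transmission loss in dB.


Given values:
  tau = 0.04725
Formula: TL = 10 * log10(1 / tau)
Compute 1 / tau = 1 / 0.04725 = 21.164
Compute log10(21.164) = 1.325598
TL = 10 * 1.325598 = 13.26

13.26 dB


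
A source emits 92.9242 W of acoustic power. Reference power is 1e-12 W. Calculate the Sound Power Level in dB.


Given values:
  W = 92.9242 W
  W_ref = 1e-12 W
Formula: SWL = 10 * log10(W / W_ref)
Compute ratio: W / W_ref = 92924200000000
Compute log10: log10(92924200000000) = 13.968129
Multiply: SWL = 10 * 13.968129 = 139.68

139.68 dB


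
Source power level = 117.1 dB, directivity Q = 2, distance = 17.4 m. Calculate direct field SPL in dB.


Given values:
  Lw = 117.1 dB, Q = 2, r = 17.4 m
Formula: SPL = Lw + 10 * log10(Q / (4 * pi * r^2))
Compute 4 * pi * r^2 = 4 * pi * 17.4^2 = 3804.5944
Compute Q / denom = 2 / 3804.5944 = 0.00052568
Compute 10 * log10(0.00052568) = -32.7928
SPL = 117.1 + (-32.7928) = 84.31

84.31 dB


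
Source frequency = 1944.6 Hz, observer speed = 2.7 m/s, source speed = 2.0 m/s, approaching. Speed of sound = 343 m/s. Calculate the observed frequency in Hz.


Given values:
  f_s = 1944.6 Hz, v_o = 2.7 m/s, v_s = 2.0 m/s
  Direction: approaching
Formula: f_o = f_s * (c + v_o) / (c - v_s)
Numerator: c + v_o = 343 + 2.7 = 345.7
Denominator: c - v_s = 343 - 2.0 = 341.0
f_o = 1944.6 * 345.7 / 341.0 = 1971.4

1971.4 Hz


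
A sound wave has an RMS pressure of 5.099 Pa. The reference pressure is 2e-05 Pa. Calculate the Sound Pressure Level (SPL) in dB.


Given values:
  p = 5.099 Pa
  p_ref = 2e-05 Pa
Formula: SPL = 20 * log10(p / p_ref)
Compute ratio: p / p_ref = 5.099 / 2e-05 = 254950
Compute log10: log10(254950) = 5.406455
Multiply: SPL = 20 * 5.406455 = 108.13

108.13 dB


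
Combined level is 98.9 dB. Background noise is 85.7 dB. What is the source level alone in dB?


Given values:
  L_total = 98.9 dB, L_bg = 85.7 dB
Formula: L_source = 10 * log10(10^(L_total/10) - 10^(L_bg/10))
Convert to linear:
  10^(98.9/10) = 7762471166.2869
  10^(85.7/10) = 371535229.0972
Difference: 7762471166.2869 - 371535229.0972 = 7390935937.1897
L_source = 10 * log10(7390935937.1897) = 98.69

98.69 dB


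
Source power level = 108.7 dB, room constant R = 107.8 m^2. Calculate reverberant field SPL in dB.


Given values:
  Lw = 108.7 dB, R = 107.8 m^2
Formula: SPL = Lw + 10 * log10(4 / R)
Compute 4 / R = 4 / 107.8 = 0.037106
Compute 10 * log10(0.037106) = -14.3056
SPL = 108.7 + (-14.3056) = 94.39

94.39 dB


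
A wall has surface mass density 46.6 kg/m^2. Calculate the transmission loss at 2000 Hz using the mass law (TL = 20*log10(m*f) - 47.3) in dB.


Given values:
  m = 46.6 kg/m^2, f = 2000 Hz
Formula: TL = 20 * log10(m * f) - 47.3
Compute m * f = 46.6 * 2000 = 93200.0
Compute log10(93200.0) = 4.969416
Compute 20 * 4.969416 = 99.3883
TL = 99.3883 - 47.3 = 52.09

52.09 dB


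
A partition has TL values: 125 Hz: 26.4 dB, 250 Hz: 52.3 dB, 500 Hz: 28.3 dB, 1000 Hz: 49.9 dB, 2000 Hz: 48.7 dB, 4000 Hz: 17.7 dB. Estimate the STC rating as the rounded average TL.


Given TL values at each frequency:
  125 Hz: 26.4 dB
  250 Hz: 52.3 dB
  500 Hz: 28.3 dB
  1000 Hz: 49.9 dB
  2000 Hz: 48.7 dB
  4000 Hz: 17.7 dB
Formula: STC ~ round(average of TL values)
Sum = 26.4 + 52.3 + 28.3 + 49.9 + 48.7 + 17.7 = 223.3
Average = 223.3 / 6 = 37.22
Rounded: 37

37


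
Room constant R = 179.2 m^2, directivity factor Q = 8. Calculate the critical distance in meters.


Given values:
  R = 179.2 m^2, Q = 8
Formula: d_c = 0.141 * sqrt(Q * R)
Compute Q * R = 8 * 179.2 = 1433.6
Compute sqrt(1433.6) = 37.8629
d_c = 0.141 * 37.8629 = 5.339

5.339 m


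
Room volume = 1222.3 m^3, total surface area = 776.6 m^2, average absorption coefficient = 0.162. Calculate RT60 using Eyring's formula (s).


Given values:
  V = 1222.3 m^3, S = 776.6 m^2, alpha = 0.162
Formula: RT60 = 0.161 * V / (-S * ln(1 - alpha))
Compute ln(1 - 0.162) = ln(0.838) = -0.176737
Denominator: -776.6 * -0.176737 = 137.254
Numerator: 0.161 * 1222.3 = 196.7903
RT60 = 196.7903 / 137.254 = 1.434

1.434 s


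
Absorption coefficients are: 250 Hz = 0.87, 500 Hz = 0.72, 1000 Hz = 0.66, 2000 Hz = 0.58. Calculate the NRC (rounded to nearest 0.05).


Given values:
  a_250 = 0.87, a_500 = 0.72
  a_1000 = 0.66, a_2000 = 0.58
Formula: NRC = (a250 + a500 + a1000 + a2000) / 4
Sum = 0.87 + 0.72 + 0.66 + 0.58 = 2.83
NRC = 2.83 / 4 = 0.7075
Rounded to nearest 0.05: 0.7

0.7


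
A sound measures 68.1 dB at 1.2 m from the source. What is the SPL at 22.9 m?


Given values:
  SPL1 = 68.1 dB, r1 = 1.2 m, r2 = 22.9 m
Formula: SPL2 = SPL1 - 20 * log10(r2 / r1)
Compute ratio: r2 / r1 = 22.9 / 1.2 = 19.0833
Compute log10: log10(19.0833) = 1.280653
Compute drop: 20 * 1.280653 = 25.6131
SPL2 = 68.1 - 25.6131 = 42.49

42.49 dB


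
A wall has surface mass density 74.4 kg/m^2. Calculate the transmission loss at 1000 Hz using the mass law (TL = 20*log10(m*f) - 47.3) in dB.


Given values:
  m = 74.4 kg/m^2, f = 1000 Hz
Formula: TL = 20 * log10(m * f) - 47.3
Compute m * f = 74.4 * 1000 = 74400.0
Compute log10(74400.0) = 4.871573
Compute 20 * 4.871573 = 97.4315
TL = 97.4315 - 47.3 = 50.13

50.13 dB


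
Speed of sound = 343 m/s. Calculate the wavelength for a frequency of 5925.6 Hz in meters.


Given values:
  c = 343 m/s, f = 5925.6 Hz
Formula: lambda = c / f
lambda = 343 / 5925.6
lambda = 0.0579

0.0579 m


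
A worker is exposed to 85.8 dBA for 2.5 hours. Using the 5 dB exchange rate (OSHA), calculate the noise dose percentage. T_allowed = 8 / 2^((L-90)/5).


Given values:
  L = 85.8 dBA, T = 2.5 hours
Formula: T_allowed = 8 / 2^((L - 90) / 5)
Compute exponent: (85.8 - 90) / 5 = -0.84
Compute 2^(-0.84) = 0.558644
T_allowed = 8 / 0.558644 = 14.32039 hours
Dose = (T / T_allowed) * 100
Dose = (2.5 / 14.32039) * 100 = 17.46

17.46 %


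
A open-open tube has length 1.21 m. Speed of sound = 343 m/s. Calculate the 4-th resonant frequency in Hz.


Given values:
  Tube type: open-open, L = 1.21 m, c = 343 m/s, n = 4
Formula: f_n = n * c / (2 * L)
Compute 2 * L = 2 * 1.21 = 2.42
f = 4 * 343 / 2.42
f = 566.94

566.94 Hz


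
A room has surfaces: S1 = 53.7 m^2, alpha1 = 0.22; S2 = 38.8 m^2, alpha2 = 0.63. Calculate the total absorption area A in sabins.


Given surfaces:
  Surface 1: 53.7 * 0.22 = 11.814
  Surface 2: 38.8 * 0.63 = 24.444
Formula: A = sum(Si * alpha_i)
A = 11.814 + 24.444
A = 36.26

36.26 sabins


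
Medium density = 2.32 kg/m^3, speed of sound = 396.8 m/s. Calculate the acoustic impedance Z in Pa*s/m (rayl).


Given values:
  rho = 2.32 kg/m^3
  c = 396.8 m/s
Formula: Z = rho * c
Z = 2.32 * 396.8
Z = 920.58

920.58 rayl


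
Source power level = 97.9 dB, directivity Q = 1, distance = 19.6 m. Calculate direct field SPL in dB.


Given values:
  Lw = 97.9 dB, Q = 1, r = 19.6 m
Formula: SPL = Lw + 10 * log10(Q / (4 * pi * r^2))
Compute 4 * pi * r^2 = 4 * pi * 19.6^2 = 4827.4969
Compute Q / denom = 1 / 4827.4969 = 0.00020715
Compute 10 * log10(0.00020715) = -36.8372
SPL = 97.9 + (-36.8372) = 61.06

61.06 dB


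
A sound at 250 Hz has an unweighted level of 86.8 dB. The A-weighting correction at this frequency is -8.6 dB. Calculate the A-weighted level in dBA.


Given values:
  SPL = 86.8 dB
  A-weighting at 250 Hz = -8.6 dB
Formula: L_A = SPL + A_weight
L_A = 86.8 + (-8.6)
L_A = 78.2

78.2 dBA


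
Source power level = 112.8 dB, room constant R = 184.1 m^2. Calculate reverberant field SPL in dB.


Given values:
  Lw = 112.8 dB, R = 184.1 m^2
Formula: SPL = Lw + 10 * log10(4 / R)
Compute 4 / R = 4 / 184.1 = 0.021727
Compute 10 * log10(0.021727) = -16.63
SPL = 112.8 + (-16.63) = 96.17

96.17 dB


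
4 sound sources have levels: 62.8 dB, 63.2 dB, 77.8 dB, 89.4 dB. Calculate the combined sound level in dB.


Formula: L_total = 10 * log10( sum(10^(Li/10)) )
  Source 1: 10^(62.8/10) = 1905460.718
  Source 2: 10^(63.2/10) = 2089296.1309
  Source 3: 10^(77.8/10) = 60255958.6074
  Source 4: 10^(89.4/10) = 870963589.9561
Sum of linear values = 935214305.4124
L_total = 10 * log10(935214305.4124) = 89.71

89.71 dB


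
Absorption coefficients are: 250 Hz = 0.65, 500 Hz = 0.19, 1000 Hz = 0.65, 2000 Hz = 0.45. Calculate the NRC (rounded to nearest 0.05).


Given values:
  a_250 = 0.65, a_500 = 0.19
  a_1000 = 0.65, a_2000 = 0.45
Formula: NRC = (a250 + a500 + a1000 + a2000) / 4
Sum = 0.65 + 0.19 + 0.65 + 0.45 = 1.94
NRC = 1.94 / 4 = 0.485
Rounded to nearest 0.05: 0.5

0.5


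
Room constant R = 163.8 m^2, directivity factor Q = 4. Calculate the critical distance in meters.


Given values:
  R = 163.8 m^2, Q = 4
Formula: d_c = 0.141 * sqrt(Q * R)
Compute Q * R = 4 * 163.8 = 655.2
Compute sqrt(655.2) = 25.5969
d_c = 0.141 * 25.5969 = 3.609

3.609 m


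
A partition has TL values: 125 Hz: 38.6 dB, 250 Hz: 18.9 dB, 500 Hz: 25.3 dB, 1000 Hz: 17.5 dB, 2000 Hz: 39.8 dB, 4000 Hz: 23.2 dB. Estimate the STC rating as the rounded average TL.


Given TL values at each frequency:
  125 Hz: 38.6 dB
  250 Hz: 18.9 dB
  500 Hz: 25.3 dB
  1000 Hz: 17.5 dB
  2000 Hz: 39.8 dB
  4000 Hz: 23.2 dB
Formula: STC ~ round(average of TL values)
Sum = 38.6 + 18.9 + 25.3 + 17.5 + 39.8 + 23.2 = 163.3
Average = 163.3 / 6 = 27.22
Rounded: 27

27


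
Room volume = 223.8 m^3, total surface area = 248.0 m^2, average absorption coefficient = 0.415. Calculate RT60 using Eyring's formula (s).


Given values:
  V = 223.8 m^3, S = 248.0 m^2, alpha = 0.415
Formula: RT60 = 0.161 * V / (-S * ln(1 - alpha))
Compute ln(1 - 0.415) = ln(0.585) = -0.536143
Denominator: -248.0 * -0.536143 = 132.9635
Numerator: 0.161 * 223.8 = 36.0318
RT60 = 36.0318 / 132.9635 = 0.271

0.271 s


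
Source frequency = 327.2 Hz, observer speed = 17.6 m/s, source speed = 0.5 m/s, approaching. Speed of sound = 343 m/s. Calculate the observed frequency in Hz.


Given values:
  f_s = 327.2 Hz, v_o = 17.6 m/s, v_s = 0.5 m/s
  Direction: approaching
Formula: f_o = f_s * (c + v_o) / (c - v_s)
Numerator: c + v_o = 343 + 17.6 = 360.6
Denominator: c - v_s = 343 - 0.5 = 342.5
f_o = 327.2 * 360.6 / 342.5 = 344.49

344.49 Hz


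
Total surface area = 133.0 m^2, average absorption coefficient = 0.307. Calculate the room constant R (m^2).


Given values:
  S = 133.0 m^2, alpha = 0.307
Formula: R = S * alpha / (1 - alpha)
Numerator: 133.0 * 0.307 = 40.831
Denominator: 1 - 0.307 = 0.693
R = 40.831 / 0.693 = 58.92

58.92 m^2


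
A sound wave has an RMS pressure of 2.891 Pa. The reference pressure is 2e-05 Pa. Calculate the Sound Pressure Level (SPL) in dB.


Given values:
  p = 2.891 Pa
  p_ref = 2e-05 Pa
Formula: SPL = 20 * log10(p / p_ref)
Compute ratio: p / p_ref = 2.891 / 2e-05 = 144550
Compute log10: log10(144550) = 5.160018
Multiply: SPL = 20 * 5.160018 = 103.2

103.2 dB


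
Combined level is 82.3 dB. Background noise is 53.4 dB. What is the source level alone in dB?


Given values:
  L_total = 82.3 dB, L_bg = 53.4 dB
Formula: L_source = 10 * log10(10^(L_total/10) - 10^(L_bg/10))
Convert to linear:
  10^(82.3/10) = 169824365.2462
  10^(53.4/10) = 218776.1624
Difference: 169824365.2462 - 218776.1624 = 169605589.0838
L_source = 10 * log10(169605589.0838) = 82.29

82.29 dB


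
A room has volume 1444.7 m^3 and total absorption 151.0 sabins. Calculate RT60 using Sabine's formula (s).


Given values:
  V = 1444.7 m^3
  A = 151.0 sabins
Formula: RT60 = 0.161 * V / A
Numerator: 0.161 * 1444.7 = 232.5967
RT60 = 232.5967 / 151.0 = 1.54

1.54 s


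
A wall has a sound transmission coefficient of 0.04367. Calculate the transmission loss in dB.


Given values:
  tau = 0.04367
Formula: TL = 10 * log10(1 / tau)
Compute 1 / tau = 1 / 0.04367 = 22.899
Compute log10(22.899) = 1.359817
TL = 10 * 1.359817 = 13.6

13.6 dB


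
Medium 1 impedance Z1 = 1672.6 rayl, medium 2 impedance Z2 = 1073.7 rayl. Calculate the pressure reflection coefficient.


Given values:
  Z1 = 1672.6 rayl, Z2 = 1073.7 rayl
Formula: R = (Z2 - Z1) / (Z2 + Z1)
Numerator: Z2 - Z1 = 1073.7 - 1672.6 = -598.9
Denominator: Z2 + Z1 = 1073.7 + 1672.6 = 2746.3
R = -598.9 / 2746.3 = -0.2181

-0.2181


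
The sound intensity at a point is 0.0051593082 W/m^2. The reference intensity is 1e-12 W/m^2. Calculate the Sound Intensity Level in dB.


Given values:
  I = 0.0051593082 W/m^2
  I_ref = 1e-12 W/m^2
Formula: SIL = 10 * log10(I / I_ref)
Compute ratio: I / I_ref = 5159308200
Compute log10: log10(5159308200) = 9.712591
Multiply: SIL = 10 * 9.712591 = 97.13

97.13 dB


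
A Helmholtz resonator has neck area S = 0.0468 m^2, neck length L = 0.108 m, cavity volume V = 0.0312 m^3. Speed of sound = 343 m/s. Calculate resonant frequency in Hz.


Given values:
  S = 0.0468 m^2, L = 0.108 m, V = 0.0312 m^3, c = 343 m/s
Formula: f = (c / (2*pi)) * sqrt(S / (V * L))
Compute V * L = 0.0312 * 0.108 = 0.0033696
Compute S / (V * L) = 0.0468 / 0.0033696 = 13.8889
Compute sqrt(13.8889) = 3.726781
Compute c / (2*pi) = 343 / 6.283185 = 54.590148
f = 54.590148 * 3.726781 = 203.45

203.45 Hz


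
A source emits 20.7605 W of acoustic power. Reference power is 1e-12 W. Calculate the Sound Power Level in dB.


Given values:
  W = 20.7605 W
  W_ref = 1e-12 W
Formula: SWL = 10 * log10(W / W_ref)
Compute ratio: W / W_ref = 20760500000000
Compute log10: log10(20760500000000) = 13.317238
Multiply: SWL = 10 * 13.317238 = 133.17

133.17 dB


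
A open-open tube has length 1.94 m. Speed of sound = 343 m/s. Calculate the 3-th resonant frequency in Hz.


Given values:
  Tube type: open-open, L = 1.94 m, c = 343 m/s, n = 3
Formula: f_n = n * c / (2 * L)
Compute 2 * L = 2 * 1.94 = 3.88
f = 3 * 343 / 3.88
f = 265.21

265.21 Hz


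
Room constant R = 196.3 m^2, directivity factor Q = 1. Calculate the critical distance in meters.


Given values:
  R = 196.3 m^2, Q = 1
Formula: d_c = 0.141 * sqrt(Q * R)
Compute Q * R = 1 * 196.3 = 196.3
Compute sqrt(196.3) = 14.0107
d_c = 0.141 * 14.0107 = 1.976

1.976 m
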